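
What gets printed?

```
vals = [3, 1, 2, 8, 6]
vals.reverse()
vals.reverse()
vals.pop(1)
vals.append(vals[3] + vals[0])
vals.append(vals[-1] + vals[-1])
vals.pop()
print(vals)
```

[3, 2, 8, 6, 9]

reverse → [6, 8, 2, 1, 3]
reverse → [3, 1, 2, 8, 6]
pop(1) removes 1 → [3, 2, 8, 6]
append vals[3]+vals[0] = 6+3 = 9 → [3, 2, 8, 6, 9]
append vals[-1]+vals[-1] = 9+9 = 18 → [3, 2, 8, 6, 9, 18]
pop() removes 18 → [3, 2, 8, 6, 9]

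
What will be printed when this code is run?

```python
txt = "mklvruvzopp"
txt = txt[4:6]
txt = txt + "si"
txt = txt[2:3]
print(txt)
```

s

slice [4:6] → 'ru'
+ 'si' → 'rusi'
slice [2:3] → 's'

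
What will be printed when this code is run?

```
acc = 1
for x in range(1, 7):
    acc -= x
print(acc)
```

-20

x=1: acc = 1-1 = 0
x=2: acc = 0-2 = -2
x=3: acc = (-2)-3 = -5
x=4: acc = (-5)-4 = -9
x=5: acc = (-9)-5 = -14
x=6: acc = (-14)-6 = -20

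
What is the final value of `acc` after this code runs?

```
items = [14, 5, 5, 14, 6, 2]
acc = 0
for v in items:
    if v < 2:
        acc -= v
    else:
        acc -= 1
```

v=14: not <2, acc = 0-1 = -1
v=5: not <2, acc = (-1)-1 = -2
v=5: not <2, acc = (-2)-1 = -3
v=14: not <2, acc = (-3)-1 = -4
v=6: not <2, acc = (-4)-1 = -5
v=2: not <2, acc = (-5)-1 = -6

-6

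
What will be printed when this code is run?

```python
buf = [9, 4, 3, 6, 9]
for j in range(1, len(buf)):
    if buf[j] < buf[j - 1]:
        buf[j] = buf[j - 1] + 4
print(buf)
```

[9, 13, 17, 21, 25]

j=1: 4<9, buf[1] = 9+4 = 13 → [9, 13, 3, 6, 9]
j=2: 3<13, buf[2] = 13+4 = 17 → [9, 13, 17, 6, 9]
j=3: 6<17, buf[3] = 17+4 = 21 → [9, 13, 17, 21, 9]
j=4: 9<21, buf[4] = 21+4 = 25 → [9, 13, 17, 21, 25]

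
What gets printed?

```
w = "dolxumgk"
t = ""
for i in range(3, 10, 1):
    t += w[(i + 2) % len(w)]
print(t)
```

mgkdolx

i=3: add w[5]='m' → 'm'
i=4: add w[6]='g' → 'mg'
i=5: add w[7]='k' → 'mgk'
i=6: add w[0]='d' → 'mgkd'
i=7: add w[1]='o' → 'mgkdo'
i=8: add w[2]='l' → 'mgkdol'
i=9: add w[3]='x' → 'mgkdolx'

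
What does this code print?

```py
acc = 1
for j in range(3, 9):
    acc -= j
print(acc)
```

-32

j=3: acc = 1-3 = -2
j=4: acc = (-2)-4 = -6
j=5: acc = (-6)-5 = -11
j=6: acc = (-11)-6 = -17
j=7: acc = (-17)-7 = -24
j=8: acc = (-24)-8 = -32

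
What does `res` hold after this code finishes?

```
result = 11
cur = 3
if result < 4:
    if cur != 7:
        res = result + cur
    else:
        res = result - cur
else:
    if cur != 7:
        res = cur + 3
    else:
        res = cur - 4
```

6

result=11, cur=3
result < 4 is False; cur != 7 is True
→ res = cur + 3 = 6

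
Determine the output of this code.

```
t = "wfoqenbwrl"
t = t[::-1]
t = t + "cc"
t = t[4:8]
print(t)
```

neqo

reverse → 'lrwbneqofw'
+ 'cc' → 'lrwbneqofwcc'
slice [4:8] → 'neqo'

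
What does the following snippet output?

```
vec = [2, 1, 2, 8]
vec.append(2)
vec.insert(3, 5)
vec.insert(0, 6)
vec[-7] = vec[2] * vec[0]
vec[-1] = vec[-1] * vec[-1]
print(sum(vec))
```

append 2 → [2, 1, 2, 8, 2]
insert 5 at 3 → [2, 1, 2, 5, 8, 2]
insert 6 at 0 → [6, 2, 1, 2, 5, 8, 2]
vec[-7] = vec[2]*vec[0] = 1*6 = 6 → [6, 2, 1, 2, 5, 8, 2]
vec[-1] = vec[-1]*vec[-1] = 2*2 = 4 → [6, 2, 1, 2, 5, 8, 4]
sum = 28

28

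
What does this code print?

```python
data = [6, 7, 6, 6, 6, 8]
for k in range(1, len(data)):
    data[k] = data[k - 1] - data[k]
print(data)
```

[6, -1, -7, -13, -19, -27]

k=1: data[1] = 6-7 = -1 → [6, -1, 6, 6, 6, 8]
k=2: data[2] = (-1)-6 = -7 → [6, -1, -7, 6, 6, 8]
k=3: data[3] = (-7)-6 = -13 → [6, -1, -7, -13, 6, 8]
k=4: data[4] = (-13)-6 = -19 → [6, -1, -7, -13, -19, 8]
k=5: data[5] = (-19)-8 = -27 → [6, -1, -7, -13, -19, -27]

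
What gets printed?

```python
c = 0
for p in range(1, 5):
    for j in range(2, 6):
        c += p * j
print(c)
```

140

p=1,j=2: c = 0+2 = 2
p=1,j=3: c = 2+3 = 5
p=1,j=4: c = 5+4 = 9
p=1,j=5: c = 9+5 = 14
p=2,j=2: c = 14+4 = 18
p=2,j=3: c = 18+6 = 24
p=2,j=4: c = 24+8 = 32
p=2,j=5: c = 32+10 = 42
p=3,j=2: c = 42+6 = 48
p=3,j=3: c = 48+9 = 57
p=3,j=4: c = 57+12 = 69
p=3,j=5: c = 69+15 = 84
p=4,j=2: c = 84+8 = 92
p=4,j=3: c = 92+12 = 104
p=4,j=4: c = 104+16 = 120
p=4,j=5: c = 120+20 = 140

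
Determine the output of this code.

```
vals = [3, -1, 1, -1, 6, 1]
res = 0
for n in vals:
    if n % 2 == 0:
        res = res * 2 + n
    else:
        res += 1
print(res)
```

n=3: not even, res = 0+1 = 1
n=-1: not even, res = 1+1 = 2
n=1: not even, res = 2+1 = 3
n=-1: not even, res = 3+1 = 4
n=6: even, res = 4*2+6 = 14
n=1: not even, res = 14+1 = 15

15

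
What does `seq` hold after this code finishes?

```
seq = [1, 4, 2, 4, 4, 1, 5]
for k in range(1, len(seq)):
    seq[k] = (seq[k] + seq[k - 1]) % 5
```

k=1: seq[1] = (4+1)%5 = 0 → [1, 0, 2, 4, 4, 1, 5]
k=2: seq[2] = (2+0)%5 = 2 → [1, 0, 2, 4, 4, 1, 5]
k=3: seq[3] = (4+2)%5 = 1 → [1, 0, 2, 1, 4, 1, 5]
k=4: seq[4] = (4+1)%5 = 0 → [1, 0, 2, 1, 0, 1, 5]
k=5: seq[5] = (1+0)%5 = 1 → [1, 0, 2, 1, 0, 1, 5]
k=6: seq[6] = (5+1)%5 = 1 → [1, 0, 2, 1, 0, 1, 1]

[1, 0, 2, 1, 0, 1, 1]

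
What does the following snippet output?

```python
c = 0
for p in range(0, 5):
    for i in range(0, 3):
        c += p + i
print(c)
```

p=0,i=0: c = 0+0 = 0
p=0,i=1: c = 0+1 = 1
p=0,i=2: c = 1+2 = 3
p=1,i=0: c = 3+1 = 4
p=1,i=1: c = 4+2 = 6
p=1,i=2: c = 6+3 = 9
p=2,i=0: c = 9+2 = 11
p=2,i=1: c = 11+3 = 14
p=2,i=2: c = 14+4 = 18
p=3,i=0: c = 18+3 = 21
p=3,i=1: c = 21+4 = 25
p=3,i=2: c = 25+5 = 30
p=4,i=0: c = 30+4 = 34
p=4,i=1: c = 34+5 = 39
p=4,i=2: c = 39+6 = 45

45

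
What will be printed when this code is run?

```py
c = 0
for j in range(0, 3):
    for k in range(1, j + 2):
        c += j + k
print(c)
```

18

j=0,k=1: c = 0+1 = 1
j=1,k=1: c = 1+2 = 3
j=1,k=2: c = 3+3 = 6
j=2,k=1: c = 6+3 = 9
j=2,k=2: c = 9+4 = 13
j=2,k=3: c = 13+5 = 18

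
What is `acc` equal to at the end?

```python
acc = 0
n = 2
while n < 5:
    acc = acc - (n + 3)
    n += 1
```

-18

n=2: acc = 0-5 = -5
n=3: acc = (-5)-6 = -11
n=4: acc = (-11)-7 = -18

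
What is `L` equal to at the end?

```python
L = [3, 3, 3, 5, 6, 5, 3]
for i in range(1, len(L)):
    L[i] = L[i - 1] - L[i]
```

i=1: L[1] = 3-3 = 0 → [3, 0, 3, 5, 6, 5, 3]
i=2: L[2] = 0-3 = -3 → [3, 0, -3, 5, 6, 5, 3]
i=3: L[3] = (-3)-5 = -8 → [3, 0, -3, -8, 6, 5, 3]
i=4: L[4] = (-8)-6 = -14 → [3, 0, -3, -8, -14, 5, 3]
i=5: L[5] = (-14)-5 = -19 → [3, 0, -3, -8, -14, -19, 3]
i=6: L[6] = (-19)-3 = -22 → [3, 0, -3, -8, -14, -19, -22]

[3, 0, -3, -8, -14, -19, -22]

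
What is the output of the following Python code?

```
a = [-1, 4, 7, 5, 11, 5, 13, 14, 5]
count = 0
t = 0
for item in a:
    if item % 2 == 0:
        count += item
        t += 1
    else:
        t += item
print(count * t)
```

846

item=-1: not even; t=-1
item=4: even, count = 0+4 = 4; t=0
item=7: not even; t=7
item=5: not even; t=12
item=11: not even; t=23
item=5: not even; t=28
item=13: not even; t=41
item=14: even, count = 4+14 = 18; t=42
item=5: not even; t=47
count*t = 18*47 = 846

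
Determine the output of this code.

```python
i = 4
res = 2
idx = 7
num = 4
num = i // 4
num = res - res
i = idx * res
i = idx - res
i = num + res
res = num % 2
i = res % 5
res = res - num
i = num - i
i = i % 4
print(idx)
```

num = 4//4 = 1
num = 2-2 = 0
i = 7*2 = 14
i = 7-2 = 5
i = 0+2 = 2
res = 0%2 = 0
i = 0%5 = 0
res = 0-0 = 0
i = 0-0 = 0
i = 0%4 = 0

7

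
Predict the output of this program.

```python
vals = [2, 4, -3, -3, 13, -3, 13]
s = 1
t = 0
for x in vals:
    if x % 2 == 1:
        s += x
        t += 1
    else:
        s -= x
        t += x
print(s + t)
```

23

x=2: not odd, s = 1-2 = -1; t=2
x=4: not odd, s = (-1)-4 = -5; t=6
x=-3: odd, s = (-5)+(-3) = -8; t=7
x=-3: odd, s = (-8)+(-3) = -11; t=8
x=13: odd, s = (-11)+13 = 2; t=9
x=-3: odd, s = 2+(-3) = -1; t=10
x=13: odd, s = (-1)+13 = 12; t=11
s+t = 12+11 = 23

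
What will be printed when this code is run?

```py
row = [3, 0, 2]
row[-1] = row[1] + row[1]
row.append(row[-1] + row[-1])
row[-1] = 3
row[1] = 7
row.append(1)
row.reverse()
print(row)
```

row[-1] = row[1]+row[1] = 0+0 = 0 → [3, 0, 0]
append row[-1]+row[-1] = 0+0 = 0 → [3, 0, 0, 0]
row[-1] = 3 → [3, 0, 0, 3]
row[1] = 7 → [3, 7, 0, 3]
append 1 → [3, 7, 0, 3, 1]
reverse → [1, 3, 0, 7, 3]

[1, 3, 0, 7, 3]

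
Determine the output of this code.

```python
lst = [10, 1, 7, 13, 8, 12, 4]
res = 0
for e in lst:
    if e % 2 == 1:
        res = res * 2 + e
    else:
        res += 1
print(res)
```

e=10: not odd, res = 0+1 = 1
e=1: odd, res = 1*2+1 = 3
e=7: odd, res = 3*2+7 = 13
e=13: odd, res = 13*2+13 = 39
e=8: not odd, res = 39+1 = 40
e=12: not odd, res = 40+1 = 41
e=4: not odd, res = 41+1 = 42

42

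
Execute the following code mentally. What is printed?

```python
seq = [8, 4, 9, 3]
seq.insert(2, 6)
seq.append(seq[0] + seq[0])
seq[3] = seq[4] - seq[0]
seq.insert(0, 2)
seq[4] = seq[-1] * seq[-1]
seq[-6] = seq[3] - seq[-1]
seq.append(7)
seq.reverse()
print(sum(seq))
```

insert 6 at 2 → [8, 4, 6, 9, 3]
append seq[0]+seq[0] = 8+8 = 16 → [8, 4, 6, 9, 3, 16]
seq[3] = seq[4]-seq[0] = 3-8 = -5 → [8, 4, 6, -5, 3, 16]
insert 2 at 0 → [2, 8, 4, 6, -5, 3, 16]
seq[4] = seq[-1]*seq[-1] = 16*16 = 256 → [2, 8, 4, 6, 256, 3, 16]
seq[-6] = seq[3]-seq[-1] = 6-16 = -10 → [2, -10, 4, 6, 256, 3, 16]
append 7 → [2, -10, 4, 6, 256, 3, 16, 7]
reverse → [7, 16, 3, 256, 6, 4, -10, 2]
sum = 284

284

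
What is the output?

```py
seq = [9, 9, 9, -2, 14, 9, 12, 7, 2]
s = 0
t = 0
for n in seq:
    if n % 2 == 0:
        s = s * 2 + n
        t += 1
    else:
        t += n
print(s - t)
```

n=9: not even; t=9
n=9: not even; t=18
n=9: not even; t=27
n=-2: even, s = 0*2+(-2) = -2; t=28
n=14: even, s = (-2)*2+14 = 10; t=29
n=9: not even; t=38
n=12: even, s = 10*2+12 = 32; t=39
n=7: not even; t=46
n=2: even, s = 32*2+2 = 66; t=47
s-t = 66-47 = 19

19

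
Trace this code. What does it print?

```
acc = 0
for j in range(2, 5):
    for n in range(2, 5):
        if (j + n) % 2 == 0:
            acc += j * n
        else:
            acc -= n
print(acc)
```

33

j=2,n=2: even sum, acc = 0+4 = 4
j=2,n=3: odd sum, acc = 4-3 = 1
j=2,n=4: even sum, acc = 1+8 = 9
j=3,n=2: odd sum, acc = 9-2 = 7
j=3,n=3: even sum, acc = 7+9 = 16
j=3,n=4: odd sum, acc = 16-4 = 12
j=4,n=2: even sum, acc = 12+8 = 20
j=4,n=3: odd sum, acc = 20-3 = 17
j=4,n=4: even sum, acc = 17+16 = 33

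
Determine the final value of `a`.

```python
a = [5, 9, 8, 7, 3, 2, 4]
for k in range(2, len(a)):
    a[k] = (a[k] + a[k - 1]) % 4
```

[5, 9, 1, 0, 3, 1, 1]

k=2: a[2] = (8+9)%4 = 1 → [5, 9, 1, 7, 3, 2, 4]
k=3: a[3] = (7+1)%4 = 0 → [5, 9, 1, 0, 3, 2, 4]
k=4: a[4] = (3+0)%4 = 3 → [5, 9, 1, 0, 3, 2, 4]
k=5: a[5] = (2+3)%4 = 1 → [5, 9, 1, 0, 3, 1, 4]
k=6: a[6] = (4+1)%4 = 1 → [5, 9, 1, 0, 3, 1, 1]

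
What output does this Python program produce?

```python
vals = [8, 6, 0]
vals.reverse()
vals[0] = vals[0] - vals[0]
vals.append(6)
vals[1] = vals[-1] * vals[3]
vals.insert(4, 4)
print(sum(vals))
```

54

reverse → [0, 6, 8]
vals[0] = vals[0]-vals[0] = 0-0 = 0 → [0, 6, 8]
append 6 → [0, 6, 8, 6]
vals[1] = vals[-1]*vals[3] = 6*6 = 36 → [0, 36, 8, 6]
insert 4 at 4 → [0, 36, 8, 6, 4]
sum = 54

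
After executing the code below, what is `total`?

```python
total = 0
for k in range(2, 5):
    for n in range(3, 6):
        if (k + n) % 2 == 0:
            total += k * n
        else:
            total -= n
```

k=2,n=3: odd sum, total = 0-3 = -3
k=2,n=4: even sum, total = (-3)+8 = 5
k=2,n=5: odd sum, total = 5-5 = 0
k=3,n=3: even sum, total = 0+9 = 9
k=3,n=4: odd sum, total = 9-4 = 5
k=3,n=5: even sum, total = 5+15 = 20
k=4,n=3: odd sum, total = 20-3 = 17
k=4,n=4: even sum, total = 17+16 = 33
k=4,n=5: odd sum, total = 33-5 = 28

28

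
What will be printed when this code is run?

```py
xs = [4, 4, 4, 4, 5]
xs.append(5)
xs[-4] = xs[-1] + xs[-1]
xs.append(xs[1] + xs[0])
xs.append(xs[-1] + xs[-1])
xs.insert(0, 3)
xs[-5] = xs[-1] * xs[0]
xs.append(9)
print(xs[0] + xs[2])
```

7

append 5 → [4, 4, 4, 4, 5, 5]
xs[-4] = xs[-1]+xs[-1] = 5+5 = 10 → [4, 4, 10, 4, 5, 5]
append xs[1]+xs[0] = 4+4 = 8 → [4, 4, 10, 4, 5, 5, 8]
append xs[-1]+xs[-1] = 8+8 = 16 → [4, 4, 10, 4, 5, 5, 8, 16]
insert 3 at 0 → [3, 4, 4, 10, 4, 5, 5, 8, 16]
xs[-5] = xs[-1]*xs[0] = 16*3 = 48 → [3, 4, 4, 10, 48, 5, 5, 8, 16]
append 9 → [3, 4, 4, 10, 48, 5, 5, 8, 16, 9]
xs[0]+xs[2] = 3+4 = 7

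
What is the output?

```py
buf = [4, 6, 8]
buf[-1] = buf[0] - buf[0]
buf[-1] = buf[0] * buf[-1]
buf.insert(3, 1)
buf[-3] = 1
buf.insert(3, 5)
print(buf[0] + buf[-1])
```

5

buf[-1] = buf[0]-buf[0] = 4-4 = 0 → [4, 6, 0]
buf[-1] = buf[0]*buf[-1] = 4*0 = 0 → [4, 6, 0]
insert 1 at 3 → [4, 6, 0, 1]
buf[-3] = 1 → [4, 1, 0, 1]
insert 5 at 3 → [4, 1, 0, 5, 1]
buf[0]+buf[-1] = 4+1 = 5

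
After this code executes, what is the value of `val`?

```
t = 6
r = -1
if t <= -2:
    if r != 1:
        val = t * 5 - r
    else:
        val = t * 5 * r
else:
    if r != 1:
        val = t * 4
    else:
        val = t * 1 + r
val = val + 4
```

t=6, r=-1
t <= -2 is False; r != 1 is True
→ val = t * 4 = 24
val = 24+4 = 28

28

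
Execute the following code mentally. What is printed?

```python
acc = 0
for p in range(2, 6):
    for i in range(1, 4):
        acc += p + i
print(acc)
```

p=2,i=1: acc = 0+3 = 3
p=2,i=2: acc = 3+4 = 7
p=2,i=3: acc = 7+5 = 12
p=3,i=1: acc = 12+4 = 16
p=3,i=2: acc = 16+5 = 21
p=3,i=3: acc = 21+6 = 27
p=4,i=1: acc = 27+5 = 32
p=4,i=2: acc = 32+6 = 38
p=4,i=3: acc = 38+7 = 45
p=5,i=1: acc = 45+6 = 51
p=5,i=2: acc = 51+7 = 58
p=5,i=3: acc = 58+8 = 66

66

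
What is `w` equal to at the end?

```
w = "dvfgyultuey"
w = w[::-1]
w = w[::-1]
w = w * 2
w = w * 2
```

'dvfgyultueydvfgyultueydvfgyultueydvfgyultuey'

reverse → 'yeutluygfvd'
reverse → 'dvfgyultuey'
repeat ×2 → 'dvfgyultueydvfgyultuey'
repeat ×2 → 'dvfgyultueydvfgyultueydvfgyultueydvfgyultuey'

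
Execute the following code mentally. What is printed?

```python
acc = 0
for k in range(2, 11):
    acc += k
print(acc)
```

k=2: acc = 0+2 = 2
k=3: acc = 2+3 = 5
k=4: acc = 5+4 = 9
k=5: acc = 9+5 = 14
k=6: acc = 14+6 = 20
k=7: acc = 20+7 = 27
k=8: acc = 27+8 = 35
k=9: acc = 35+9 = 44
k=10: acc = 44+10 = 54

54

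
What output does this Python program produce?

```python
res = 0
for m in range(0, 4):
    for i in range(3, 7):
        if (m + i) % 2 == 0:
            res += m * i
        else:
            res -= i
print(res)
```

m=0,i=3: odd sum, res = 0-3 = -3
m=0,i=4: even sum, res = (-3)+0 = -3
m=0,i=5: odd sum, res = (-3)-5 = -8
m=0,i=6: even sum, res = (-8)+0 = -8
m=1,i=3: even sum, res = (-8)+3 = -5
m=1,i=4: odd sum, res = (-5)-4 = -9
m=1,i=5: even sum, res = (-9)+5 = -4
m=1,i=6: odd sum, res = (-4)-6 = -10
m=2,i=3: odd sum, res = (-10)-3 = -13
m=2,i=4: even sum, res = (-13)+8 = -5
m=2,i=5: odd sum, res = (-5)-5 = -10
m=2,i=6: even sum, res = (-10)+12 = 2
m=3,i=3: even sum, res = 2+9 = 11
m=3,i=4: odd sum, res = 11-4 = 7
m=3,i=5: even sum, res = 7+15 = 22
m=3,i=6: odd sum, res = 22-6 = 16

16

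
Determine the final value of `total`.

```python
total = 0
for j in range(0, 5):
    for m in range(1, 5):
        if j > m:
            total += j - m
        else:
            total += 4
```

j=0,m=1: not 0>1, total = 0+4 = 4
j=0,m=2: not 0>2, total = 4+4 = 8
j=0,m=3: not 0>3, total = 8+4 = 12
j=0,m=4: not 0>4, total = 12+4 = 16
j=1,m=1: not 1>1, total = 16+4 = 20
j=1,m=2: not 1>2, total = 20+4 = 24
j=1,m=3: not 1>3, total = 24+4 = 28
j=1,m=4: not 1>4, total = 28+4 = 32
j=2,m=1: 2>1, total = 32+1 = 33
j=2,m=2: not 2>2, total = 33+4 = 37
j=2,m=3: not 2>3, total = 37+4 = 41
j=2,m=4: not 2>4, total = 41+4 = 45
j=3,m=1: 3>1, total = 45+2 = 47
j=3,m=2: 3>2, total = 47+1 = 48
j=3,m=3: not 3>3, total = 48+4 = 52
j=3,m=4: not 3>4, total = 52+4 = 56
j=4,m=1: 4>1, total = 56+3 = 59
j=4,m=2: 4>2, total = 59+2 = 61
j=4,m=3: 4>3, total = 61+1 = 62
j=4,m=4: not 4>4, total = 62+4 = 66

66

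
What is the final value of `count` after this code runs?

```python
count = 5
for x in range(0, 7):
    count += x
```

26

x=0: count = 5+0 = 5
x=1: count = 5+1 = 6
x=2: count = 6+2 = 8
x=3: count = 8+3 = 11
x=4: count = 11+4 = 15
x=5: count = 15+5 = 20
x=6: count = 20+6 = 26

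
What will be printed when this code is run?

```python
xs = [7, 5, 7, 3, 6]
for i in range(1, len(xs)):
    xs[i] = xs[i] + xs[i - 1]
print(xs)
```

[7, 12, 19, 22, 28]

i=1: xs[1] = 5+7 = 12 → [7, 12, 7, 3, 6]
i=2: xs[2] = 7+12 = 19 → [7, 12, 19, 3, 6]
i=3: xs[3] = 3+19 = 22 → [7, 12, 19, 22, 6]
i=4: xs[4] = 6+22 = 28 → [7, 12, 19, 22, 28]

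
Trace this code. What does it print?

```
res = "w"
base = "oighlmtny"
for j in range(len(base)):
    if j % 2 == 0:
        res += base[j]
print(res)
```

j=0: add 'o' → 'wo'
j=1: skip
j=2: add 'g' → 'wog'
j=3: skip
j=4: add 'l' → 'wogl'
j=5: skip
j=6: add 't' → 'woglt'
j=7: skip
j=8: add 'y' → 'woglty'

woglty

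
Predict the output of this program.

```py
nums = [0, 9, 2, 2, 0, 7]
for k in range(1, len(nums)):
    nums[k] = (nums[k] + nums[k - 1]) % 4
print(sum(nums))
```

6

k=1: nums[1] = (9+0)%4 = 1 → [0, 1, 2, 2, 0, 7]
k=2: nums[2] = (2+1)%4 = 3 → [0, 1, 3, 2, 0, 7]
k=3: nums[3] = (2+3)%4 = 1 → [0, 1, 3, 1, 0, 7]
k=4: nums[4] = (0+1)%4 = 1 → [0, 1, 3, 1, 1, 7]
k=5: nums[5] = (7+1)%4 = 0 → [0, 1, 3, 1, 1, 0]
sum = 6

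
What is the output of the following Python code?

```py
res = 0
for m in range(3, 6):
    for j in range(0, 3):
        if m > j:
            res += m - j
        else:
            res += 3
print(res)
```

m=3,j=0: 3>0, res = 0+3 = 3
m=3,j=1: 3>1, res = 3+2 = 5
m=3,j=2: 3>2, res = 5+1 = 6
m=4,j=0: 4>0, res = 6+4 = 10
m=4,j=1: 4>1, res = 10+3 = 13
m=4,j=2: 4>2, res = 13+2 = 15
m=5,j=0: 5>0, res = 15+5 = 20
m=5,j=1: 5>1, res = 20+4 = 24
m=5,j=2: 5>2, res = 24+3 = 27

27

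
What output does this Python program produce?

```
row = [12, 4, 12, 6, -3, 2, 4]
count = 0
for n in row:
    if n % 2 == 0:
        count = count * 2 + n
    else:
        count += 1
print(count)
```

580

n=12: even, count = 0*2+12 = 12
n=4: even, count = 12*2+4 = 28
n=12: even, count = 28*2+12 = 68
n=6: even, count = 68*2+6 = 142
n=-3: not even, count = 142+1 = 143
n=2: even, count = 143*2+2 = 288
n=4: even, count = 288*2+4 = 580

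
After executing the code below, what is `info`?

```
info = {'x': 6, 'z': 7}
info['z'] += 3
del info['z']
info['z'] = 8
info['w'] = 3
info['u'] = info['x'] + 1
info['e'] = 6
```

{'x': 6, 'z': 8, 'w': 3, 'u': 7, 'e': 6}

info['z'] = 7+3 = 10 → {'x': 6, 'z': 10}
del 'z' → {'x': 6}
info['z'] = 8 → {'x': 6, 'z': 8}
info['w'] = 3 → {'x': 6, 'z': 8, 'w': 3}
info['u'] = info['x']+1 = 7 → {'x': 6, 'z': 8, 'w': 3, 'u': 7}
info['e'] = 6 → {'x': 6, 'z': 8, 'w': 3, 'u': 7, 'e': 6}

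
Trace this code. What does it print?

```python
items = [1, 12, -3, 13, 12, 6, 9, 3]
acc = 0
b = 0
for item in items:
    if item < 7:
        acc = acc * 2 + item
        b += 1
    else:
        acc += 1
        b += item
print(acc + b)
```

79

item=1: <7, acc = 0*2+1 = 1; b=1
item=12: not <7, acc = 1+1 = 2; b=13
item=-3: <7, acc = 2*2+(-3) = 1; b=14
item=13: not <7, acc = 1+1 = 2; b=27
item=12: not <7, acc = 2+1 = 3; b=39
item=6: <7, acc = 3*2+6 = 12; b=40
item=9: not <7, acc = 12+1 = 13; b=49
item=3: <7, acc = 13*2+3 = 29; b=50
acc+b = 29+50 = 79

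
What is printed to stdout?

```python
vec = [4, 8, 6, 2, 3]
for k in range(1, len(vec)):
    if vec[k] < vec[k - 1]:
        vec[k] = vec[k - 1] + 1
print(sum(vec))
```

k=1: 8>=4, unchanged → [4, 8, 6, 2, 3]
k=2: 6<8, vec[2] = 8+1 = 9 → [4, 8, 9, 2, 3]
k=3: 2<9, vec[3] = 9+1 = 10 → [4, 8, 9, 10, 3]
k=4: 3<10, vec[4] = 10+1 = 11 → [4, 8, 9, 10, 11]
sum = 42

42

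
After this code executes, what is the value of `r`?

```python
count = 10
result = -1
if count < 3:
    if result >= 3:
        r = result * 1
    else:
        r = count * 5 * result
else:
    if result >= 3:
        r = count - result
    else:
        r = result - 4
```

-5

count=10, result=-1
count < 3 is False; result >= 3 is False
→ r = result - 4 = -5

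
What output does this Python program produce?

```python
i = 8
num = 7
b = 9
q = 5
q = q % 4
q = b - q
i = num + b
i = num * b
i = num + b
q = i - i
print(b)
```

q = 5%4 = 1
q = 9-1 = 8
i = 7+9 = 16
i = 7*9 = 63
i = 7+9 = 16
q = 16-16 = 0

9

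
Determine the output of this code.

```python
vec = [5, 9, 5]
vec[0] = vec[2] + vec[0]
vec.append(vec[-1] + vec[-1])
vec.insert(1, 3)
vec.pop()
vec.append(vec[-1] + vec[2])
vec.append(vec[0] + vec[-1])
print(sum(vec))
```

65

vec[0] = vec[2]+vec[0] = 5+5 = 10 → [10, 9, 5]
append vec[-1]+vec[-1] = 5+5 = 10 → [10, 9, 5, 10]
insert 3 at 1 → [10, 3, 9, 5, 10]
pop() removes 10 → [10, 3, 9, 5]
append vec[-1]+vec[2] = 5+9 = 14 → [10, 3, 9, 5, 14]
append vec[0]+vec[-1] = 10+14 = 24 → [10, 3, 9, 5, 14, 24]
sum = 65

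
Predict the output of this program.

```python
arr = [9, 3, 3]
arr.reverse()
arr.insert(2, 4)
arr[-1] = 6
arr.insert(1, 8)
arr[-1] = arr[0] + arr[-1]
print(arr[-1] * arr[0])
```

reverse → [3, 3, 9]
insert 4 at 2 → [3, 3, 4, 9]
arr[-1] = 6 → [3, 3, 4, 6]
insert 8 at 1 → [3, 8, 3, 4, 6]
arr[-1] = arr[0]+arr[-1] = 3+6 = 9 → [3, 8, 3, 4, 9]
arr[-1]*arr[0] = 9*3 = 27

27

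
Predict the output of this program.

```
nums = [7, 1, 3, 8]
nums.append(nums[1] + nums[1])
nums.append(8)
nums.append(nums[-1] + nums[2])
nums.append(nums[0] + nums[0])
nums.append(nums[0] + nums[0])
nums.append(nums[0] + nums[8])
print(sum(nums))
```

89

append nums[1]+nums[1] = 1+1 = 2 → [7, 1, 3, 8, 2]
append 8 → [7, 1, 3, 8, 2, 8]
append nums[-1]+nums[2] = 8+3 = 11 → [7, 1, 3, 8, 2, 8, 11]
append nums[0]+nums[0] = 7+7 = 14 → [7, 1, 3, 8, 2, 8, 11, 14]
append nums[0]+nums[0] = 7+7 = 14 → [7, 1, 3, 8, 2, 8, 11, 14, 14]
append nums[0]+nums[8] = 7+14 = 21 → [7, 1, 3, 8, 2, 8, 11, 14, 14, 21]
sum = 89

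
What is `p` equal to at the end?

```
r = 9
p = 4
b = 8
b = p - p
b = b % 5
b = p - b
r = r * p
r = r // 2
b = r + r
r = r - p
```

4

b = 4-4 = 0
b = 0%5 = 0
b = 4-0 = 4
r = 9*4 = 36
r = 36//2 = 18
b = 18+18 = 36
r = 18-4 = 14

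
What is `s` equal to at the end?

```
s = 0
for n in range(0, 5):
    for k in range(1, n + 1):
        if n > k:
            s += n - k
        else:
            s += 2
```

n=1,k=1: not 1>1, s = 0+2 = 2
n=2,k=1: 2>1, s = 2+1 = 3
n=2,k=2: not 2>2, s = 3+2 = 5
n=3,k=1: 3>1, s = 5+2 = 7
n=3,k=2: 3>2, s = 7+1 = 8
n=3,k=3: not 3>3, s = 8+2 = 10
n=4,k=1: 4>1, s = 10+3 = 13
n=4,k=2: 4>2, s = 13+2 = 15
n=4,k=3: 4>3, s = 15+1 = 16
n=4,k=4: not 4>4, s = 16+2 = 18

18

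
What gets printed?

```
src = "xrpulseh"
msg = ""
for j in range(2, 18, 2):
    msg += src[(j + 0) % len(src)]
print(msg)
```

plexplex

j=2: add src[2]='p' → 'p'
j=4: add src[4]='l' → 'pl'
j=6: add src[6]='e' → 'ple'
j=8: add src[0]='x' → 'plex'
j=10: add src[2]='p' → 'plexp'
j=12: add src[4]='l' → 'plexpl'
j=14: add src[6]='e' → 'plexple'
j=16: add src[0]='x' → 'plexplex'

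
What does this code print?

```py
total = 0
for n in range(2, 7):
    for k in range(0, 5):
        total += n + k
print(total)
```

n=2,k=0: total = 0+2 = 2
n=2,k=1: total = 2+3 = 5
n=2,k=2: total = 5+4 = 9
n=2,k=3: total = 9+5 = 14
n=2,k=4: total = 14+6 = 20
n=3,k=0: total = 20+3 = 23
n=3,k=1: total = 23+4 = 27
n=3,k=2: total = 27+5 = 32
n=3,k=3: total = 32+6 = 38
n=3,k=4: total = 38+7 = 45
n=4,k=0: total = 45+4 = 49
n=4,k=1: total = 49+5 = 54
n=4,k=2: total = 54+6 = 60
n=4,k=3: total = 60+7 = 67
n=4,k=4: total = 67+8 = 75
n=5,k=0: total = 75+5 = 80
n=5,k=1: total = 80+6 = 86
n=5,k=2: total = 86+7 = 93
n=5,k=3: total = 93+8 = 101
n=5,k=4: total = 101+9 = 110
n=6,k=0: total = 110+6 = 116
n=6,k=1: total = 116+7 = 123
n=6,k=2: total = 123+8 = 131
n=6,k=3: total = 131+9 = 140
n=6,k=4: total = 140+10 = 150

150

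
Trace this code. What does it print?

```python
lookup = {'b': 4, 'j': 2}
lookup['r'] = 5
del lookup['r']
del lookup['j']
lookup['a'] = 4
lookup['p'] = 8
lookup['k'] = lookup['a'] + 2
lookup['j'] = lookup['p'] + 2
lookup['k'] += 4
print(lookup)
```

lookup['r'] = 5 → {'b': 4, 'j': 2, 'r': 5}
del 'r' → {'b': 4, 'j': 2}
del 'j' → {'b': 4}
lookup['a'] = 4 → {'b': 4, 'a': 4}
lookup['p'] = 8 → {'b': 4, 'a': 4, 'p': 8}
lookup['k'] = lookup['a']+2 = 6 → {'b': 4, 'a': 4, 'p': 8, 'k': 6}
lookup['j'] = lookup['p']+2 = 10 → {'b': 4, 'a': 4, 'p': 8, 'k': 6, 'j': 10}
lookup['k'] = 6+4 = 10 → {'b': 4, 'a': 4, 'p': 8, 'k': 10, 'j': 10}

{'b': 4, 'a': 4, 'p': 8, 'k': 10, 'j': 10}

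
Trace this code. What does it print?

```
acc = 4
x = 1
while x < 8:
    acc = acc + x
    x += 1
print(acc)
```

32

x=1: acc = 4+1 = 5
x=2: acc = 5+2 = 7
x=3: acc = 7+3 = 10
x=4: acc = 10+4 = 14
x=5: acc = 14+5 = 19
x=6: acc = 19+6 = 25
x=7: acc = 25+7 = 32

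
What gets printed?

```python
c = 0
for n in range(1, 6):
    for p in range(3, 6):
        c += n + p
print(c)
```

n=1,p=3: c = 0+4 = 4
n=1,p=4: c = 4+5 = 9
n=1,p=5: c = 9+6 = 15
n=2,p=3: c = 15+5 = 20
n=2,p=4: c = 20+6 = 26
n=2,p=5: c = 26+7 = 33
n=3,p=3: c = 33+6 = 39
n=3,p=4: c = 39+7 = 46
n=3,p=5: c = 46+8 = 54
n=4,p=3: c = 54+7 = 61
n=4,p=4: c = 61+8 = 69
n=4,p=5: c = 69+9 = 78
n=5,p=3: c = 78+8 = 86
n=5,p=4: c = 86+9 = 95
n=5,p=5: c = 95+10 = 105

105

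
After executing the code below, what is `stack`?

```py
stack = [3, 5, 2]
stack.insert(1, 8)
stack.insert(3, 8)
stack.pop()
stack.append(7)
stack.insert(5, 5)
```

[3, 8, 5, 8, 7, 5]

insert 8 at 1 → [3, 8, 5, 2]
insert 8 at 3 → [3, 8, 5, 8, 2]
pop() removes 2 → [3, 8, 5, 8]
append 7 → [3, 8, 5, 8, 7]
insert 5 at 5 → [3, 8, 5, 8, 7, 5]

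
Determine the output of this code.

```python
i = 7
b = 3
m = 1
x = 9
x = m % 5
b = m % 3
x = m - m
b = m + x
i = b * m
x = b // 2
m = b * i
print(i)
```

x = 1%5 = 1
b = 1%3 = 1
x = 1-1 = 0
b = 1+0 = 1
i = 1*1 = 1
x = 1//2 = 0
m = 1*1 = 1

1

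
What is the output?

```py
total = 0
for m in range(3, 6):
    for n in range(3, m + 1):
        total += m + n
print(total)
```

m=3,n=3: total = 0+6 = 6
m=4,n=3: total = 6+7 = 13
m=4,n=4: total = 13+8 = 21
m=5,n=3: total = 21+8 = 29
m=5,n=4: total = 29+9 = 38
m=5,n=5: total = 38+10 = 48

48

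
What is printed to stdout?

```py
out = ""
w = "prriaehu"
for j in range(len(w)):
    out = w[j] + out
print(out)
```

j=0: prepend 'p' → 'p'
j=1: prepend 'r' → 'rp'
j=2: prepend 'r' → 'rrp'
j=3: prepend 'i' → 'irrp'
j=4: prepend 'a' → 'airrp'
j=5: prepend 'e' → 'eairrp'
j=6: prepend 'h' → 'heairrp'
j=7: prepend 'u' → 'uheairrp'

uheairrp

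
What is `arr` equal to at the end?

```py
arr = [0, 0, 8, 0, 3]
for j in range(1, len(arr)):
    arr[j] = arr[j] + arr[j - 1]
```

[0, 0, 8, 8, 11]

j=1: arr[1] = 0+0 = 0 → [0, 0, 8, 0, 3]
j=2: arr[2] = 8+0 = 8 → [0, 0, 8, 0, 3]
j=3: arr[3] = 0+8 = 8 → [0, 0, 8, 8, 3]
j=4: arr[4] = 3+8 = 11 → [0, 0, 8, 8, 11]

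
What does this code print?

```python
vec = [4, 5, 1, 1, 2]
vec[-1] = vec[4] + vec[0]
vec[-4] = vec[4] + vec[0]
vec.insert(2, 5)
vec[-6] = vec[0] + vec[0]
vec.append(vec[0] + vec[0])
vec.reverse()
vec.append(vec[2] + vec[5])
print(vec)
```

vec[-1] = vec[4]+vec[0] = 2+4 = 6 → [4, 5, 1, 1, 6]
vec[-4] = vec[4]+vec[0] = 6+4 = 10 → [4, 10, 1, 1, 6]
insert 5 at 2 → [4, 10, 5, 1, 1, 6]
vec[-6] = vec[0]+vec[0] = 4+4 = 8 → [8, 10, 5, 1, 1, 6]
append vec[0]+vec[0] = 8+8 = 16 → [8, 10, 5, 1, 1, 6, 16]
reverse → [16, 6, 1, 1, 5, 10, 8]
append vec[2]+vec[5] = 1+10 = 11 → [16, 6, 1, 1, 5, 10, 8, 11]

[16, 6, 1, 1, 5, 10, 8, 11]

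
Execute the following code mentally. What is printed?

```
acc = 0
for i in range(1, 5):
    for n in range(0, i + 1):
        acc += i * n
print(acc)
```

65

i=1,n=0: acc = 0+0 = 0
i=1,n=1: acc = 0+1 = 1
i=2,n=0: acc = 1+0 = 1
i=2,n=1: acc = 1+2 = 3
i=2,n=2: acc = 3+4 = 7
i=3,n=0: acc = 7+0 = 7
i=3,n=1: acc = 7+3 = 10
i=3,n=2: acc = 10+6 = 16
i=3,n=3: acc = 16+9 = 25
i=4,n=0: acc = 25+0 = 25
i=4,n=1: acc = 25+4 = 29
i=4,n=2: acc = 29+8 = 37
i=4,n=3: acc = 37+12 = 49
i=4,n=4: acc = 49+16 = 65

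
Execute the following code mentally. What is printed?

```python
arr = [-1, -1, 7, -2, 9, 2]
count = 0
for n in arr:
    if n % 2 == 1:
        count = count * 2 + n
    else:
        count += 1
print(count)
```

14

n=-1: odd, count = 0*2+(-1) = -1
n=-1: odd, count = (-1)*2+(-1) = -3
n=7: odd, count = (-3)*2+7 = 1
n=-2: not odd, count = 1+1 = 2
n=9: odd, count = 2*2+9 = 13
n=2: not odd, count = 13+1 = 14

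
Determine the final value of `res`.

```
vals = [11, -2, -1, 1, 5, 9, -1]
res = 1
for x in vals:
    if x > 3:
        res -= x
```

x=11: >3, res = 1-11 = -10
x=-2: not >3
x=-1: not >3
x=1: not >3
x=5: >3, res = (-10)-5 = -15
x=9: >3, res = (-15)-9 = -24
x=-1: not >3

-24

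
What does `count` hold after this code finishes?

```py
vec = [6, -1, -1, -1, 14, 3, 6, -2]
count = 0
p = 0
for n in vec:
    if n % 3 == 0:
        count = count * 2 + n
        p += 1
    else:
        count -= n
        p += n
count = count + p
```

6

n=6: %3==0, count = 0*2+6 = 6; p=1
n=-1: not %3==0, count = 6-(-1) = 7; p=0
n=-1: not %3==0, count = 7-(-1) = 8; p=-1
n=-1: not %3==0, count = 8-(-1) = 9; p=-2
n=14: not %3==0, count = 9-14 = -5; p=12
n=3: %3==0, count = (-5)*2+3 = -7; p=13
n=6: %3==0, count = (-7)*2+6 = -8; p=14
n=-2: not %3==0, count = (-8)-(-2) = -6; p=12
count+p = (-6)+12 = 6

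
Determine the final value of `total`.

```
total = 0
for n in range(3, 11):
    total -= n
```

n=3: total = 0-3 = -3
n=4: total = (-3)-4 = -7
n=5: total = (-7)-5 = -12
n=6: total = (-12)-6 = -18
n=7: total = (-18)-7 = -25
n=8: total = (-25)-8 = -33
n=9: total = (-33)-9 = -42
n=10: total = (-42)-10 = -52

-52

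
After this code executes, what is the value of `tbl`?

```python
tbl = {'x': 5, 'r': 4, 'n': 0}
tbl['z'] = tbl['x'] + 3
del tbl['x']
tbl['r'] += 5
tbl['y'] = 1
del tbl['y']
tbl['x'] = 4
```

{'r': 9, 'n': 0, 'z': 8, 'x': 4}

tbl['z'] = tbl['x']+3 = 8 → {'x': 5, 'r': 4, 'n': 0, 'z': 8}
del 'x' → {'r': 4, 'n': 0, 'z': 8}
tbl['r'] = 4+5 = 9 → {'r': 9, 'n': 0, 'z': 8}
tbl['y'] = 1 → {'r': 9, 'n': 0, 'z': 8, 'y': 1}
del 'y' → {'r': 9, 'n': 0, 'z': 8}
tbl['x'] = 4 → {'r': 9, 'n': 0, 'z': 8, 'x': 4}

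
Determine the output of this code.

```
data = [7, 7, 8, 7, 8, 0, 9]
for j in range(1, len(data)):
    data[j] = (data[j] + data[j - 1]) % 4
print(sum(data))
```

16

j=1: data[1] = (7+7)%4 = 2 → [7, 2, 8, 7, 8, 0, 9]
j=2: data[2] = (8+2)%4 = 2 → [7, 2, 2, 7, 8, 0, 9]
j=3: data[3] = (7+2)%4 = 1 → [7, 2, 2, 1, 8, 0, 9]
j=4: data[4] = (8+1)%4 = 1 → [7, 2, 2, 1, 1, 0, 9]
j=5: data[5] = (0+1)%4 = 1 → [7, 2, 2, 1, 1, 1, 9]
j=6: data[6] = (9+1)%4 = 2 → [7, 2, 2, 1, 1, 1, 2]
sum = 16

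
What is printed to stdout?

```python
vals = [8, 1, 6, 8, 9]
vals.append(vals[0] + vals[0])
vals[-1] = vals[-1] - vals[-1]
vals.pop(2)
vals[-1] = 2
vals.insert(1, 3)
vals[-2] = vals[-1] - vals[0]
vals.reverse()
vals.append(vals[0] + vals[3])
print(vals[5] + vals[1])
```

2

append vals[0]+vals[0] = 8+8 = 16 → [8, 1, 6, 8, 9, 16]
vals[-1] = vals[-1]-vals[-1] = 16-16 = 0 → [8, 1, 6, 8, 9, 0]
pop(2) removes 6 → [8, 1, 8, 9, 0]
vals[-1] = 2 → [8, 1, 8, 9, 2]
insert 3 at 1 → [8, 3, 1, 8, 9, 2]
vals[-2] = vals[-1]-vals[0] = 2-8 = -6 → [8, 3, 1, 8, -6, 2]
reverse → [2, -6, 8, 1, 3, 8]
append vals[0]+vals[3] = 2+1 = 3 → [2, -6, 8, 1, 3, 8, 3]
vals[5]+vals[1] = 8+(-6) = 2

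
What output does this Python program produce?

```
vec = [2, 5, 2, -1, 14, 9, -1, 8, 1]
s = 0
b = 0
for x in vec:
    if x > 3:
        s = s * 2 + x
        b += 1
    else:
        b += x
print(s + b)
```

129

x=2: not >3; b=2
x=5: >3, s = 0*2+5 = 5; b=3
x=2: not >3; b=5
x=-1: not >3; b=4
x=14: >3, s = 5*2+14 = 24; b=5
x=9: >3, s = 24*2+9 = 57; b=6
x=-1: not >3; b=5
x=8: >3, s = 57*2+8 = 122; b=6
x=1: not >3; b=7
s+b = 122+7 = 129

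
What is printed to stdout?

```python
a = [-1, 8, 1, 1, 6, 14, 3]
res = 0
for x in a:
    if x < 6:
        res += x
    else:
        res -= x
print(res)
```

-24

x=-1: <6, res = 0+(-1) = -1
x=8: not <6, res = (-1)-8 = -9
x=1: <6, res = (-9)+1 = -8
x=1: <6, res = (-8)+1 = -7
x=6: not <6, res = (-7)-6 = -13
x=14: not <6, res = (-13)-14 = -27
x=3: <6, res = (-27)+3 = -24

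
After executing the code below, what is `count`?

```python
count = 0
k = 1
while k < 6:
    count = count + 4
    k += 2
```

12

k=1: count = 0+4 = 4
k=3: count = 4+4 = 8
k=5: count = 8+4 = 12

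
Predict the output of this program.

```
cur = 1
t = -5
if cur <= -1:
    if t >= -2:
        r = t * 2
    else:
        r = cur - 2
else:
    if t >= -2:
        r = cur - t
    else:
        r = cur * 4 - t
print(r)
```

cur=1, t=-5
cur <= -1 is False; t >= -2 is False
→ r = cur * 4 - t = 9

9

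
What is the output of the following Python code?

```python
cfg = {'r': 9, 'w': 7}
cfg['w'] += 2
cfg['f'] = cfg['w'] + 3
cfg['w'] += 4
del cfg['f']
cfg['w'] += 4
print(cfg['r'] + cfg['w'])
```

cfg['w'] = 7+2 = 9 → {'r': 9, 'w': 9}
cfg['f'] = cfg['w']+3 = 12 → {'r': 9, 'w': 9, 'f': 12}
cfg['w'] = 9+4 = 13 → {'r': 9, 'w': 13, 'f': 12}
del 'f' → {'r': 9, 'w': 13}
cfg['w'] = 13+4 = 17 → {'r': 9, 'w': 17}
cfg['r']+cfg['w'] = 9+17 = 26

26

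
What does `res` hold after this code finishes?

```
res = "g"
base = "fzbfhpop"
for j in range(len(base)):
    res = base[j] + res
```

'pophfbzfg'

j=0: prepend 'f' → 'fg'
j=1: prepend 'z' → 'zfg'
j=2: prepend 'b' → 'bzfg'
j=3: prepend 'f' → 'fbzfg'
j=4: prepend 'h' → 'hfbzfg'
j=5: prepend 'p' → 'phfbzfg'
j=6: prepend 'o' → 'ophfbzfg'
j=7: prepend 'p' → 'pophfbzfg'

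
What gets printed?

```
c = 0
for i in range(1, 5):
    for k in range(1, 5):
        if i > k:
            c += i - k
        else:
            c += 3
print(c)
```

i=1,k=1: not 1>1, c = 0+3 = 3
i=1,k=2: not 1>2, c = 3+3 = 6
i=1,k=3: not 1>3, c = 6+3 = 9
i=1,k=4: not 1>4, c = 9+3 = 12
i=2,k=1: 2>1, c = 12+1 = 13
i=2,k=2: not 2>2, c = 13+3 = 16
i=2,k=3: not 2>3, c = 16+3 = 19
i=2,k=4: not 2>4, c = 19+3 = 22
i=3,k=1: 3>1, c = 22+2 = 24
i=3,k=2: 3>2, c = 24+1 = 25
i=3,k=3: not 3>3, c = 25+3 = 28
i=3,k=4: not 3>4, c = 28+3 = 31
i=4,k=1: 4>1, c = 31+3 = 34
i=4,k=2: 4>2, c = 34+2 = 36
i=4,k=3: 4>3, c = 36+1 = 37
i=4,k=4: not 4>4, c = 37+3 = 40

40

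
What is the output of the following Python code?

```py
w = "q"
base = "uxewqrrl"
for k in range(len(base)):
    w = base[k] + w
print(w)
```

k=0: prepend 'u' → 'uq'
k=1: prepend 'x' → 'xuq'
k=2: prepend 'e' → 'exuq'
k=3: prepend 'w' → 'wexuq'
k=4: prepend 'q' → 'qwexuq'
k=5: prepend 'r' → 'rqwexuq'
k=6: prepend 'r' → 'rrqwexuq'
k=7: prepend 'l' → 'lrrqwexuq'

lrrqwexuq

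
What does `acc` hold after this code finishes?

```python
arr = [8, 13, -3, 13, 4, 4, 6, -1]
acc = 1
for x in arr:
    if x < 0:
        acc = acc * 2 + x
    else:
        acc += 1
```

x=8: not <0, acc = 1+1 = 2
x=13: not <0, acc = 2+1 = 3
x=-3: <0, acc = 3*2+(-3) = 3
x=13: not <0, acc = 3+1 = 4
x=4: not <0, acc = 4+1 = 5
x=4: not <0, acc = 5+1 = 6
x=6: not <0, acc = 6+1 = 7
x=-1: <0, acc = 7*2+(-1) = 13

13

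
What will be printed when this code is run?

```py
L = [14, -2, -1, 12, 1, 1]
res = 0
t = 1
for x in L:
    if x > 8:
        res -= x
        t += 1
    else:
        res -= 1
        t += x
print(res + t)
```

x=14: >8, res = 0-14 = -14; t=2
x=-2: not >8, res = (-14)-1 = -15; t=0
x=-1: not >8, res = (-15)-1 = -16; t=-1
x=12: >8, res = (-16)-12 = -28; t=0
x=1: not >8, res = (-28)-1 = -29; t=1
x=1: not >8, res = (-29)-1 = -30; t=2
res+t = (-30)+2 = -28

-28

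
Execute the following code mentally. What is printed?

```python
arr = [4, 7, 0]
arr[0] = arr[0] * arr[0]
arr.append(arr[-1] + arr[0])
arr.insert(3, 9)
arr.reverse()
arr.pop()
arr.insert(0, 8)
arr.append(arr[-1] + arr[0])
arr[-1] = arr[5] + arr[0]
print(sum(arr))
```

63

arr[0] = arr[0]*arr[0] = 4*4 = 16 → [16, 7, 0]
append arr[-1]+arr[0] = 0+16 = 16 → [16, 7, 0, 16]
insert 9 at 3 → [16, 7, 0, 9, 16]
reverse → [16, 9, 0, 7, 16]
pop() removes 16 → [16, 9, 0, 7]
insert 8 at 0 → [8, 16, 9, 0, 7]
append arr[-1]+arr[0] = 7+8 = 15 → [8, 16, 9, 0, 7, 15]
arr[-1] = arr[5]+arr[0] = 15+8 = 23 → [8, 16, 9, 0, 7, 23]
sum = 63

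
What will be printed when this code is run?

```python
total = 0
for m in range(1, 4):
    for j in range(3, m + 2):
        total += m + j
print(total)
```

18

m=2,j=3: total = 0+5 = 5
m=3,j=3: total = 5+6 = 11
m=3,j=4: total = 11+7 = 18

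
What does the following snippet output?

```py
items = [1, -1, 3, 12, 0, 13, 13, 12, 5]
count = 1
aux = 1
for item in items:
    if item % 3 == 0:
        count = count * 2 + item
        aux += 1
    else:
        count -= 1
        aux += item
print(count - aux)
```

item=1: not %3==0, count = 1-1 = 0; aux=2
item=-1: not %3==0, count = 0-1 = -1; aux=1
item=3: %3==0, count = (-1)*2+3 = 1; aux=2
item=12: %3==0, count = 1*2+12 = 14; aux=3
item=0: %3==0, count = 14*2+0 = 28; aux=4
item=13: not %3==0, count = 28-1 = 27; aux=17
item=13: not %3==0, count = 27-1 = 26; aux=30
item=12: %3==0, count = 26*2+12 = 64; aux=31
item=5: not %3==0, count = 64-1 = 63; aux=36
count-aux = 63-36 = 27

27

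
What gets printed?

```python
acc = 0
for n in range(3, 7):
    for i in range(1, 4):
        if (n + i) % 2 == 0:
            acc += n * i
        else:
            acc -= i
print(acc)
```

40

n=3,i=1: even sum, acc = 0+3 = 3
n=3,i=2: odd sum, acc = 3-2 = 1
n=3,i=3: even sum, acc = 1+9 = 10
n=4,i=1: odd sum, acc = 10-1 = 9
n=4,i=2: even sum, acc = 9+8 = 17
n=4,i=3: odd sum, acc = 17-3 = 14
n=5,i=1: even sum, acc = 14+5 = 19
n=5,i=2: odd sum, acc = 19-2 = 17
n=5,i=3: even sum, acc = 17+15 = 32
n=6,i=1: odd sum, acc = 32-1 = 31
n=6,i=2: even sum, acc = 31+12 = 43
n=6,i=3: odd sum, acc = 43-3 = 40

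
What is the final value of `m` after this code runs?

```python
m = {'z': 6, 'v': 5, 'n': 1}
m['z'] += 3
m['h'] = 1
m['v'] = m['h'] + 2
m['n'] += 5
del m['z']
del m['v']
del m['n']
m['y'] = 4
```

{'h': 1, 'y': 4}

m['z'] = 6+3 = 9 → {'z': 9, 'v': 5, 'n': 1}
m['h'] = 1 → {'z': 9, 'v': 5, 'n': 1, 'h': 1}
m['v'] = m['h']+2 = 3 → {'z': 9, 'v': 3, 'n': 1, 'h': 1}
m['n'] = 1+5 = 6 → {'z': 9, 'v': 3, 'n': 6, 'h': 1}
del 'z' → {'v': 3, 'n': 6, 'h': 1}
del 'v' → {'n': 6, 'h': 1}
del 'n' → {'h': 1}
m['y'] = 4 → {'h': 1, 'y': 4}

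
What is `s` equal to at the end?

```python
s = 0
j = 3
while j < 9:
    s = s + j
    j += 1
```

33

j=3: s = 0+3 = 3
j=4: s = 3+4 = 7
j=5: s = 7+5 = 12
j=6: s = 12+6 = 18
j=7: s = 18+7 = 25
j=8: s = 25+8 = 33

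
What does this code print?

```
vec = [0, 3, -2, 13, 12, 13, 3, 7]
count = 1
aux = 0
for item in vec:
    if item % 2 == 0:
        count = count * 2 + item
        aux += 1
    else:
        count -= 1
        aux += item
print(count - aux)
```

-35

item=0: even, count = 1*2+0 = 2; aux=1
item=3: not even, count = 2-1 = 1; aux=4
item=-2: even, count = 1*2+(-2) = 0; aux=5
item=13: not even, count = 0-1 = -1; aux=18
item=12: even, count = (-1)*2+12 = 10; aux=19
item=13: not even, count = 10-1 = 9; aux=32
item=3: not even, count = 9-1 = 8; aux=35
item=7: not even, count = 8-1 = 7; aux=42
count-aux = 7-42 = -35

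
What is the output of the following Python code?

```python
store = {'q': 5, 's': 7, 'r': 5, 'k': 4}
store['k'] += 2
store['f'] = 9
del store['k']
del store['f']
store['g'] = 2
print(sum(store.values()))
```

19

store['k'] = 4+2 = 6 → {'q': 5, 's': 7, 'r': 5, 'k': 6}
store['f'] = 9 → {'q': 5, 's': 7, 'r': 5, 'k': 6, 'f': 9}
del 'k' → {'q': 5, 's': 7, 'r': 5, 'f': 9}
del 'f' → {'q': 5, 's': 7, 'r': 5}
store['g'] = 2 → {'q': 5, 's': 7, 'r': 5, 'g': 2}
sum of values = 19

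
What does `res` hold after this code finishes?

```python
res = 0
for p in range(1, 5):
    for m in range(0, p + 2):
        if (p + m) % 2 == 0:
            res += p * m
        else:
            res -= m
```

p=1,m=0: odd sum, res = 0-0 = 0
p=1,m=1: even sum, res = 0+1 = 1
p=1,m=2: odd sum, res = 1-2 = -1
p=2,m=0: even sum, res = (-1)+0 = -1
p=2,m=1: odd sum, res = (-1)-1 = -2
p=2,m=2: even sum, res = (-2)+4 = 2
p=2,m=3: odd sum, res = 2-3 = -1
p=3,m=0: odd sum, res = (-1)-0 = -1
p=3,m=1: even sum, res = (-1)+3 = 2
p=3,m=2: odd sum, res = 2-2 = 0
p=3,m=3: even sum, res = 0+9 = 9
p=3,m=4: odd sum, res = 9-4 = 5
p=4,m=0: even sum, res = 5+0 = 5
p=4,m=1: odd sum, res = 5-1 = 4
p=4,m=2: even sum, res = 4+8 = 12
p=4,m=3: odd sum, res = 12-3 = 9
p=4,m=4: even sum, res = 9+16 = 25
p=4,m=5: odd sum, res = 25-5 = 20

20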